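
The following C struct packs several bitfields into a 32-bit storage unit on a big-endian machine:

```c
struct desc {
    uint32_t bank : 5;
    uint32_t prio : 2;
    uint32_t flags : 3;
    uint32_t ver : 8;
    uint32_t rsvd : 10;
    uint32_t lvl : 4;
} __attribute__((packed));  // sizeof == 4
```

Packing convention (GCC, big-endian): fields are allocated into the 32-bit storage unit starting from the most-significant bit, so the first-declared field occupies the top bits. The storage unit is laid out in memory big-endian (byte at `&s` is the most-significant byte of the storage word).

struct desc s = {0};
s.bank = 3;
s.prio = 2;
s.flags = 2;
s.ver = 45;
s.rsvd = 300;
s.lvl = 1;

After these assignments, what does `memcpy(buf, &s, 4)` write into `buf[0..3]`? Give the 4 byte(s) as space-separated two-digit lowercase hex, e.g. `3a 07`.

1c 8b 52 c1

bank:5 = 3 → 0x3 << 27 → word 0x18000000
prio:2 = 2 → 0x2 << 25 → word 0x1c000000
flags:3 = 2 → 0x2 << 22 → word 0x1c800000
ver:8 = 45 → 0x2d << 14 → word 0x1c8b4000
rsvd:10 = 300 → 0x12c << 4 → word 0x1c8b52c0
lvl:4 = 1 → 0x1 << 0 → word 0x1c8b52c1
word = 0x1c8b52c1 → big-endian bytes:
  [0]=0x1c  [1]=0x8b  [2]=0x52  [3]=0xc1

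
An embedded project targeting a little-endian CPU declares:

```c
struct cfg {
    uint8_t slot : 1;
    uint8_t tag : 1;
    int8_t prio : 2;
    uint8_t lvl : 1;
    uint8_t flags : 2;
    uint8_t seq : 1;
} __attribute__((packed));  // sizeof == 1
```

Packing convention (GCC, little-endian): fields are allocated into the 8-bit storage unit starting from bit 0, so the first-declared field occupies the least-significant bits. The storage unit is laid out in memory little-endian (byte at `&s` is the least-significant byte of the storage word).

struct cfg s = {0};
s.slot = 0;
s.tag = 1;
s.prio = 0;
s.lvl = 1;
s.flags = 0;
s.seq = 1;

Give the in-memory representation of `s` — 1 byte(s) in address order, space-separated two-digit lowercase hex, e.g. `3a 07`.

[0+:1] slot=0 & 0x1 = 0x0; word=0x00
[1+:1] tag=1 & 0x1 = 0x1; word=0x02
[2+:2] prio=0 & 0x3 = 0x0; word=0x02
[4+:1] lvl=1 & 0x1 = 0x1; word=0x12
[5+:2] flags=0 & 0x3 = 0x0; word=0x12
[7+:1] seq=1 & 0x1 = 0x1; word=0x92
word = 0x92 → little-endian bytes:
  [0]=0x92

92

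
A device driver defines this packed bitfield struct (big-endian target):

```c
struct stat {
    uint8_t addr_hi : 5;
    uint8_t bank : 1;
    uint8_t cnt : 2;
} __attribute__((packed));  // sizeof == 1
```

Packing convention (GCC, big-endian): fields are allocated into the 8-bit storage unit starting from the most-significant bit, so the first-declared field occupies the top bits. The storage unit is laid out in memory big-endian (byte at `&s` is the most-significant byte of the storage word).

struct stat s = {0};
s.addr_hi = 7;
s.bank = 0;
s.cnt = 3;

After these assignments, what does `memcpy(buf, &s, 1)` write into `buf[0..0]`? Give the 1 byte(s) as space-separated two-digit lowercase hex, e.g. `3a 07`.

3b

[3+:5] addr_hi=7 & 0x1f = 0x7; word=0x38
[2+:1] bank=0 & 0x1 = 0x0; word=0x38
[0+:2] cnt=3 & 0x3 = 0x3; word=0x3b
word = 0x3b → big-endian bytes:
  [0]=0x3b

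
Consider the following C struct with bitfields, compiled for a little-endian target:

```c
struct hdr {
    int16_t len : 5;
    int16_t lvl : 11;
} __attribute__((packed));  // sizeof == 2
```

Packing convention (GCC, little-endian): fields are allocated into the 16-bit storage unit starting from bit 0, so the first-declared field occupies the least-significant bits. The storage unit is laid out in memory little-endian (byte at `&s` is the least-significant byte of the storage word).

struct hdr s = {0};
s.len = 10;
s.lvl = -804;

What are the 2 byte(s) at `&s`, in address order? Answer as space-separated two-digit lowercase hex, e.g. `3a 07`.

8a 9b

len:5 = 10 → 0xa << 0 → word 0x000a
lvl:11 = -804 → 0x4dc << 5 → word 0x9b8a
word = 0x9b8a → little-endian bytes:
  [0]=0x8a  [1]=0x9b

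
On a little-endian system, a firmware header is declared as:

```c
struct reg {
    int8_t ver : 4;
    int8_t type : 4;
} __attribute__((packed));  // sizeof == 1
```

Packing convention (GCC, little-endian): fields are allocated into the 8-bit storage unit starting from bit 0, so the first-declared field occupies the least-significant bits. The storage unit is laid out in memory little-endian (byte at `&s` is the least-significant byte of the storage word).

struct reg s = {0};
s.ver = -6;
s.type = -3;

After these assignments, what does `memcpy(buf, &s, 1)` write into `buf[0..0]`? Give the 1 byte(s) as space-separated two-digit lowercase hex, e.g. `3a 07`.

[0+:4] ver=-6 & 0xf = 0xa; word=0x0a
[4+:4] type=-3 & 0xf = 0xd; word=0xda
word = 0xda → little-endian bytes:
  [0]=0xda

da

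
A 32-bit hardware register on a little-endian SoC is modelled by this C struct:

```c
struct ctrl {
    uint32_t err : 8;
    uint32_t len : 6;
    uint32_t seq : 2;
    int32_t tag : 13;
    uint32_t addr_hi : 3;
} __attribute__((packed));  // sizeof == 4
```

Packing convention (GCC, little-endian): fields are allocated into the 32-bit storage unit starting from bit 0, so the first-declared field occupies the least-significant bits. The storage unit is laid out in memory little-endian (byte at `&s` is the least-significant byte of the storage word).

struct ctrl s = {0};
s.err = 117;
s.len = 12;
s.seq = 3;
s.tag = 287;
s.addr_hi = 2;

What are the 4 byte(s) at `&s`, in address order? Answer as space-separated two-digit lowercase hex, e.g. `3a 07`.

75 cc 1f 41

err (8b) val=117 bits=0x75 at bit 0: 0x00000075
len (6b) val=12 bits=0xc at bit 8: 0x00000c75
seq (2b) val=3 bits=0x3 at bit 14: 0x0000cc75
tag (13b) val=287 bits=0x11f at bit 16: 0x011fcc75
addr_hi (3b) val=2 bits=0x2 at bit 29: 0x411fcc75
word = 0x411fcc75 → little-endian bytes:
  [0]=0x75  [1]=0xcc  [2]=0x1f  [3]=0x41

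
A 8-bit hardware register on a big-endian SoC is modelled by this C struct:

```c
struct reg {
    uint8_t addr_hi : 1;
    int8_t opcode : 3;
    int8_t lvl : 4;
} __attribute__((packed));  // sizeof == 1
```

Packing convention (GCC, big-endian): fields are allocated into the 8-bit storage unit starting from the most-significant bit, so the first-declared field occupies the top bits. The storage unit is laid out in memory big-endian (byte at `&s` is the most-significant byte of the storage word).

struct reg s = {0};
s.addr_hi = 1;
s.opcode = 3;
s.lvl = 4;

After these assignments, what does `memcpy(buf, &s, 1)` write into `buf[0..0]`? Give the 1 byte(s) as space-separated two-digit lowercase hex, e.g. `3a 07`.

addr_hi (1b) val=1 bits=0x1 at bit 7: 0x80
opcode (3b) val=3 bits=0x3 at bit 4: 0xb0
lvl (4b) val=4 bits=0x4 at bit 0: 0xb4
word = 0xb4 → big-endian bytes:
  [0]=0xb4

b4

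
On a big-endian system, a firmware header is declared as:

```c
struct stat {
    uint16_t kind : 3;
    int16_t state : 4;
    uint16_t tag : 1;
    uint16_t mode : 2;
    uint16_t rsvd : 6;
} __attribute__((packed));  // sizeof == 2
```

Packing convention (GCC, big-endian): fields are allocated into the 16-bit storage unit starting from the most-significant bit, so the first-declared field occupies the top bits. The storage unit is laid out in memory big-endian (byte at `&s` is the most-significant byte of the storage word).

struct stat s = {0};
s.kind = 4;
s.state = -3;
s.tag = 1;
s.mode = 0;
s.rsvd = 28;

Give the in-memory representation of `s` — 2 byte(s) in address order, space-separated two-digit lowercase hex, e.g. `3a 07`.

[13+:3] kind=4 & 0x7 = 0x4; word=0x8000
[9+:4] state=-3 & 0xf = 0xd; word=0x9a00
[8+:1] tag=1 & 0x1 = 0x1; word=0x9b00
[6+:2] mode=0 & 0x3 = 0x0; word=0x9b00
[0+:6] rsvd=28 & 0x3f = 0x1c; word=0x9b1c
word = 0x9b1c → big-endian bytes:
  [0]=0x9b  [1]=0x1c

9b 1c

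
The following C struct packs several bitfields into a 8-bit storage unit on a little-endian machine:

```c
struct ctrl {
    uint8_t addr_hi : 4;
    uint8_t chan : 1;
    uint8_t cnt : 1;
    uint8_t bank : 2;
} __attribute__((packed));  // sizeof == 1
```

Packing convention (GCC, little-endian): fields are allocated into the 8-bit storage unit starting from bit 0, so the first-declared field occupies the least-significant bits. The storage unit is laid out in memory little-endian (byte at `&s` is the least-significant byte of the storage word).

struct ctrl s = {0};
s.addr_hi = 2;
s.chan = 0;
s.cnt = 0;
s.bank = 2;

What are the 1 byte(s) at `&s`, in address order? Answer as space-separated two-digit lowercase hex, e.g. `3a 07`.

82

addr_hi:4 = 2 → 0x2 << 0 → word 0x02
chan:1 = 0 → 0x0 << 4 → word 0x02
cnt:1 = 0 → 0x0 << 5 → word 0x02
bank:2 = 2 → 0x2 << 6 → word 0x82
word = 0x82 → little-endian bytes:
  [0]=0x82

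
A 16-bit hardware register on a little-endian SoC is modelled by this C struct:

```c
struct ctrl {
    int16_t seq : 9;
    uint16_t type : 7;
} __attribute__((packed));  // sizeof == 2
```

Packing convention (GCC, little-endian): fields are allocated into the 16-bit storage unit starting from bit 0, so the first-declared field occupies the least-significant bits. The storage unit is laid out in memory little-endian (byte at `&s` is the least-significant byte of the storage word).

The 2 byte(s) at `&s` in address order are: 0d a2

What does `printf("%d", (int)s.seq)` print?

[0]=0x0d [1]=0xa2 (little-endian) → word 0xa20d
seq:9 @ bit 0 → (0xa20d>>0)&0x1ff = 0xd  ←
type:7 @ bit 9 → (0xa20d>>9)&0x7f = 0x51
seq signed 9b, MSB=0: value = 13

13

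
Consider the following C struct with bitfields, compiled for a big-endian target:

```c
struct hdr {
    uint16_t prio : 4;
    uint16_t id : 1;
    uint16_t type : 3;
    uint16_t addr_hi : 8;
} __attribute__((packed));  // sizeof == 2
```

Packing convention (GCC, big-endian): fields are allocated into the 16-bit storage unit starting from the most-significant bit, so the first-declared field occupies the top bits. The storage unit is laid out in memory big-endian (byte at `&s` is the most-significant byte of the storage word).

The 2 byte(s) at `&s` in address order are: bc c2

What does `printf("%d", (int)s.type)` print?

[0]=0xbc [1]=0xc2 (big-endian) → word 0xbcc2
prio [12+:4] = (word>>12) & 0xf = 11
id [11+:1] = (word>>11) & 0x1 = 1
type [8+:3] = (word>>8) & 0x7 = 4  ←
addr_hi [0+:8] = (word>>0) & 0xff = 194

4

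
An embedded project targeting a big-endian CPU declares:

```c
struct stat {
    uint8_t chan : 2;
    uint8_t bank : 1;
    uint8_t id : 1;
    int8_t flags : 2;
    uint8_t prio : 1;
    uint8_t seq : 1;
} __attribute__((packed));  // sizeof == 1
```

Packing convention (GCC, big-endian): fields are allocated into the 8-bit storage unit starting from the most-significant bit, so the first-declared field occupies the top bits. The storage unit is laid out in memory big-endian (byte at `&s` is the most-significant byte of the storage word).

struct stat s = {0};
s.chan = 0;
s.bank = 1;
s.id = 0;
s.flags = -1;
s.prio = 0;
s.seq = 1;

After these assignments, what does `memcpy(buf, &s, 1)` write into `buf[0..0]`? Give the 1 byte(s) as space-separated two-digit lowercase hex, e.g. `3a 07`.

chan:2 = 0 → 0x0 << 6 → word 0x00
bank:1 = 1 → 0x1 << 5 → word 0x20
id:1 = 0 → 0x0 << 4 → word 0x20
flags:2 = -1 → 0x3 << 2 → word 0x2c
prio:1 = 0 → 0x0 << 1 → word 0x2c
seq:1 = 1 → 0x1 << 0 → word 0x2d
word = 0x2d → big-endian bytes:
  [0]=0x2d

2d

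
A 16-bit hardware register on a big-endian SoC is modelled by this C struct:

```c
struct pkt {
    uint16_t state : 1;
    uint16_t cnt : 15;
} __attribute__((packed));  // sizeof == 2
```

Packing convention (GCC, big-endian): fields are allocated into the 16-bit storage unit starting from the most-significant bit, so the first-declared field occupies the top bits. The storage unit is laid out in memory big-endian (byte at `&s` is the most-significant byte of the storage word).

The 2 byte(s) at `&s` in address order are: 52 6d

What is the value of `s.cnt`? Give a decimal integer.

21101

[0]=0x52 [1]=0x6d (big-endian) → word 0x526d
state:1 @ bit 15 → (0x526d>>15)&0x1 = 0x0
cnt:15 @ bit 0 → (0x526d>>0)&0x7fff = 0x526d  ←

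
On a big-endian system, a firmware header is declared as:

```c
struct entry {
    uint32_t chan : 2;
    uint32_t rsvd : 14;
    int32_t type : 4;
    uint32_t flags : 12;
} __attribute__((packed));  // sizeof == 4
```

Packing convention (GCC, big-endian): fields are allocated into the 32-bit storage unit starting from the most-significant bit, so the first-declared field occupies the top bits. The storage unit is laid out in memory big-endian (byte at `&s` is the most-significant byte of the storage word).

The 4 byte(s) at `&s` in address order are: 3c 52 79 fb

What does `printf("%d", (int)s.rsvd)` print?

15442

[0]=0x3c [1]=0x52 [2]=0x79 [3]=0xfb (big-endian) → word 0x3c5279fb
chan [30+:2] = (word>>30) & 0x3 = 0
rsvd [16+:14] = (word>>16) & 0x3fff = 15442  ←
type [12+:4] = (word>>12) & 0xf = 7
flags [0+:12] = (word>>0) & 0xfff = 2555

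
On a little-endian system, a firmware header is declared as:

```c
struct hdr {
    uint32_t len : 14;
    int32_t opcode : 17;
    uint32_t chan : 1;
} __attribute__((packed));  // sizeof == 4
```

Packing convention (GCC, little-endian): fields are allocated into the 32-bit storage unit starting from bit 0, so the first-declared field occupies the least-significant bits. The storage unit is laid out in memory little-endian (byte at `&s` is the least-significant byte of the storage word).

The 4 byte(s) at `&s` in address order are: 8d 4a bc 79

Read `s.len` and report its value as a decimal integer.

2701

[0]=0x8d [1]=0x4a [2]=0xbc [3]=0x79 (little-endian) → word 0x79bc4a8d
len [0+:14] = (word>>0) & 0x3fff = 2701  ←
opcode [14+:17] = (word>>14) & 0x1ffff = 124657
chan [31+:1] = (word>>31) & 0x1 = 0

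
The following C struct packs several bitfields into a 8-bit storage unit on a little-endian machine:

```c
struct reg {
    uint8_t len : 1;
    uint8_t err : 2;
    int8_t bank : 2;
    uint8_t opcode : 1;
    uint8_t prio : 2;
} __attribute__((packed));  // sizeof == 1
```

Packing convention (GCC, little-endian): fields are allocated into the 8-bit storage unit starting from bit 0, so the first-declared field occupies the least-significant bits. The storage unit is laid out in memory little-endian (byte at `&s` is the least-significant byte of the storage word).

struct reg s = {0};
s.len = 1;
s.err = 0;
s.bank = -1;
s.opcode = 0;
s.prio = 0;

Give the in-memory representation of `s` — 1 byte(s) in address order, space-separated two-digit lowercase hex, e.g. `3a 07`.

[0+:1] len=1 & 0x1 = 0x1; word=0x01
[1+:2] err=0 & 0x3 = 0x0; word=0x01
[3+:2] bank=-1 & 0x3 = 0x3; word=0x19
[5+:1] opcode=0 & 0x1 = 0x0; word=0x19
[6+:2] prio=0 & 0x3 = 0x0; word=0x19
word = 0x19 → little-endian bytes:
  [0]=0x19

19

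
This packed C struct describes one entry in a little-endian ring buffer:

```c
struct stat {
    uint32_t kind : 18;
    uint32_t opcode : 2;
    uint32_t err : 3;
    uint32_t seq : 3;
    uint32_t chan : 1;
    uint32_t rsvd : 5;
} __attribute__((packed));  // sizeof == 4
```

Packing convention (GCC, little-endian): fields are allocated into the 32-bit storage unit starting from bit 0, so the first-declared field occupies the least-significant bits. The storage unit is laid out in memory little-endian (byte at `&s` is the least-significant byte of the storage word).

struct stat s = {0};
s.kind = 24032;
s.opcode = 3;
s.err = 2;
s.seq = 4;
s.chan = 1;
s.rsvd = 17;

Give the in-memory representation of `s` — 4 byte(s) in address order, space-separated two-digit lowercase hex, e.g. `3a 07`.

e0 5d 2c 8e

kind:18 = 24032 → 0x5de0 << 0 → word 0x00005de0
opcode:2 = 3 → 0x3 << 18 → word 0x000c5de0
err:3 = 2 → 0x2 << 20 → word 0x002c5de0
seq:3 = 4 → 0x4 << 23 → word 0x022c5de0
chan:1 = 1 → 0x1 << 26 → word 0x062c5de0
rsvd:5 = 17 → 0x11 << 27 → word 0x8e2c5de0
word = 0x8e2c5de0 → little-endian bytes:
  [0]=0xe0  [1]=0x5d  [2]=0x2c  [3]=0x8e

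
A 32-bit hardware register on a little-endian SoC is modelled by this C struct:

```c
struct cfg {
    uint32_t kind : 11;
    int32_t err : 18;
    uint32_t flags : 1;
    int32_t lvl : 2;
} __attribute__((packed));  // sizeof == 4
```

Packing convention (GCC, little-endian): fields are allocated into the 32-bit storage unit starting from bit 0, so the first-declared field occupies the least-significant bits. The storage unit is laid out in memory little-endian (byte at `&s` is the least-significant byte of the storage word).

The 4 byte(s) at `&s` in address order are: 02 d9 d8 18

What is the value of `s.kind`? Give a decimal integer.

258

[0]=0x02 [1]=0xd9 [2]=0xd8 [3]=0x18 (little-endian) → word 0x18d8d902
kind:11 @ bit 0 → (0x18d8d902>>0)&0x7ff = 0x102  ←
err:18 @ bit 11 → (0x18d8d902>>11)&0x3ffff = 0x31b1b
flags:1 @ bit 29 → (0x18d8d902>>29)&0x1 = 0x0
lvl:2 @ bit 30 → (0x18d8d902>>30)&0x3 = 0x0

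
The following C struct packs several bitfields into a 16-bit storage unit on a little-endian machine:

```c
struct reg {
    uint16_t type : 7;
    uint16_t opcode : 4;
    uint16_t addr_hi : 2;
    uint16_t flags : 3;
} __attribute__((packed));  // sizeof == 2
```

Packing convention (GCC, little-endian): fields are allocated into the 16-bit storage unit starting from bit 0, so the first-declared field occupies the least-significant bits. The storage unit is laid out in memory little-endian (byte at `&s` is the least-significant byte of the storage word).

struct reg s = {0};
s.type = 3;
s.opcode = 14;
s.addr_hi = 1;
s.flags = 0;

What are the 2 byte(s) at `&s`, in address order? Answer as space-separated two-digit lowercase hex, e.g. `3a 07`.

03 0f

type (7b) val=3 bits=0x3 at bit 0: 0x0003
opcode (4b) val=14 bits=0xe at bit 7: 0x0703
addr_hi (2b) val=1 bits=0x1 at bit 11: 0x0f03
flags (3b) val=0 bits=0x0 at bit 13: 0x0f03
word = 0x0f03 → little-endian bytes:
  [0]=0x03  [1]=0x0f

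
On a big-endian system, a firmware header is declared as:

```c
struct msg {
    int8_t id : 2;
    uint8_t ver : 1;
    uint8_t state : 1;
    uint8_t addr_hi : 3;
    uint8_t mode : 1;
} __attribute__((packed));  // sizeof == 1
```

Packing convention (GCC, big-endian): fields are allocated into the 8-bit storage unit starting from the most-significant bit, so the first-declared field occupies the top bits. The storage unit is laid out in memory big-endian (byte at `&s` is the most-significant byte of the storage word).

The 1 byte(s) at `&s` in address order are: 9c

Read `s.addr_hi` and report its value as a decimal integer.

[0]=0x9c (big-endian) → word 0x9c
id [6+:2] = (word>>6) & 0x3 = 2
ver [5+:1] = (word>>5) & 0x1 = 0
state [4+:1] = (word>>4) & 0x1 = 1
addr_hi [1+:3] = (word>>1) & 0x7 = 6  ←
mode [0+:1] = (word>>0) & 0x1 = 0

6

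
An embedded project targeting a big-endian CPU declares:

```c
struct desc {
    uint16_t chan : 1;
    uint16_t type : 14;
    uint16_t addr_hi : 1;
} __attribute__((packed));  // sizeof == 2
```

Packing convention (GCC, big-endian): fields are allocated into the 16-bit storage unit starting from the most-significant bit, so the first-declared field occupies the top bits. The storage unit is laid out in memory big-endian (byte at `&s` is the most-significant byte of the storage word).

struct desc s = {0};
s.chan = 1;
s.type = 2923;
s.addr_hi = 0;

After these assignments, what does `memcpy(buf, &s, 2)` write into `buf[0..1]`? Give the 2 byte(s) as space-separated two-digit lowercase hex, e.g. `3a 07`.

96 d6

chan (1b) val=1 bits=0x1 at bit 15: 0x8000
type (14b) val=2923 bits=0xb6b at bit 1: 0x96d6
addr_hi (1b) val=0 bits=0x0 at bit 0: 0x96d6
word = 0x96d6 → big-endian bytes:
  [0]=0x96  [1]=0xd6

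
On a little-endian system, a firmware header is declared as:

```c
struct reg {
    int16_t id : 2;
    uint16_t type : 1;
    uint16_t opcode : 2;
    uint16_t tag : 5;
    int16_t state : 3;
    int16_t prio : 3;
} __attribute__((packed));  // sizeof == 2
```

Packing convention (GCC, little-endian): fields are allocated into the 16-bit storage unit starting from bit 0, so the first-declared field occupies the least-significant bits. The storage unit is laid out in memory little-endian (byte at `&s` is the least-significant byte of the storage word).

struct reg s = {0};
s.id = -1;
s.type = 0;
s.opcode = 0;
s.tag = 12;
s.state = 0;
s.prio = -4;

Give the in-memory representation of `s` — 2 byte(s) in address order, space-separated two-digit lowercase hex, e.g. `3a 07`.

id:2 = -1 → 0x3 << 0 → word 0x0003
type:1 = 0 → 0x0 << 2 → word 0x0003
opcode:2 = 0 → 0x0 << 3 → word 0x0003
tag:5 = 12 → 0xc << 5 → word 0x0183
state:3 = 0 → 0x0 << 10 → word 0x0183
prio:3 = -4 → 0x4 << 13 → word 0x8183
word = 0x8183 → little-endian bytes:
  [0]=0x83  [1]=0x81

83 81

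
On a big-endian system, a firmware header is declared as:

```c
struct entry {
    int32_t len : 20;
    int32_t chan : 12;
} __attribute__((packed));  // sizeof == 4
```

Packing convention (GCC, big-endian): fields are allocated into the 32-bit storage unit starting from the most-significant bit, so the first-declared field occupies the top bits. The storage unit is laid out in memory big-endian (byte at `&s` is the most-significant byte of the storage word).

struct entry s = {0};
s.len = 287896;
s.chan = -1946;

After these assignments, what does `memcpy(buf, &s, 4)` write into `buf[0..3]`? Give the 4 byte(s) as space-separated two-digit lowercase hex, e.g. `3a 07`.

46 49 88 66

[12+:20] len=287896 & 0xfffff = 0x46498; word=0x46498000
[0+:12] chan=-1946 & 0xfff = 0x866; word=0x46498866
word = 0x46498866 → big-endian bytes:
  [0]=0x46  [1]=0x49  [2]=0x88  [3]=0x66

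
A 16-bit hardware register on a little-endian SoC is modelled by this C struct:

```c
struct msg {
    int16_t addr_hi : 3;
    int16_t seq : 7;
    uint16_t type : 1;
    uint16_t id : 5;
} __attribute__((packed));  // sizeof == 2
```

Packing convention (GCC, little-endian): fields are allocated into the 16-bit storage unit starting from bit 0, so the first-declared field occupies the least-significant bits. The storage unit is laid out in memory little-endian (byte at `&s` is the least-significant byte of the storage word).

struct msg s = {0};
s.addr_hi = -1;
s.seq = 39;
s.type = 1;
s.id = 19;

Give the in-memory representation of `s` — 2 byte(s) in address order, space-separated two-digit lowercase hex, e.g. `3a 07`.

addr_hi:3 = -1 → 0x7 << 0 → word 0x0007
seq:7 = 39 → 0x27 << 3 → word 0x013f
type:1 = 1 → 0x1 << 10 → word 0x053f
id:5 = 19 → 0x13 << 11 → word 0x9d3f
word = 0x9d3f → little-endian bytes:
  [0]=0x3f  [1]=0x9d

3f 9d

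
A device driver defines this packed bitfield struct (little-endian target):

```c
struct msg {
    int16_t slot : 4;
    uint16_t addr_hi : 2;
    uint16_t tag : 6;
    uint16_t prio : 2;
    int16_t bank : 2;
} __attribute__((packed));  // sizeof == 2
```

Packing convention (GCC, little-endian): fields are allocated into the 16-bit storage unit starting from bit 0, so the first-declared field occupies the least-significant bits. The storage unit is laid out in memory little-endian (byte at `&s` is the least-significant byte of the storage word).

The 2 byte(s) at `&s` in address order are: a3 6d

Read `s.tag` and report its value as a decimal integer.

[0]=0xa3 [1]=0x6d (little-endian) → word 0x6da3
slot [0+:4] = (word>>0) & 0xf = 3
addr_hi [4+:2] = (word>>4) & 0x3 = 2
tag [6+:6] = (word>>6) & 0x3f = 54  ←
prio [12+:2] = (word>>12) & 0x3 = 2
bank [14+:2] = (word>>14) & 0x3 = 1

54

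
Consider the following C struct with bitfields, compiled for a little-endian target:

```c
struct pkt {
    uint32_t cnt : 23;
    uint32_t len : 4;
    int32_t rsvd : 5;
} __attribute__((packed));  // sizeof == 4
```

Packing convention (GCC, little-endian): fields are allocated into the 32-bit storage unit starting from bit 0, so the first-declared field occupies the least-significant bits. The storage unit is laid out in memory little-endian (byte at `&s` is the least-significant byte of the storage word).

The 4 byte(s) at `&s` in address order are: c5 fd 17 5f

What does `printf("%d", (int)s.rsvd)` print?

11

[0]=0xc5 [1]=0xfd [2]=0x17 [3]=0x5f (little-endian) → word 0x5f17fdc5
cnt:23 @ bit 0 → (0x5f17fdc5>>0)&0x7fffff = 0x17fdc5
len:4 @ bit 23 → (0x5f17fdc5>>23)&0xf = 0xe
rsvd:5 @ bit 27 → (0x5f17fdc5>>27)&0x1f = 0xb  ←
rsvd signed 5b, MSB=0: value = 11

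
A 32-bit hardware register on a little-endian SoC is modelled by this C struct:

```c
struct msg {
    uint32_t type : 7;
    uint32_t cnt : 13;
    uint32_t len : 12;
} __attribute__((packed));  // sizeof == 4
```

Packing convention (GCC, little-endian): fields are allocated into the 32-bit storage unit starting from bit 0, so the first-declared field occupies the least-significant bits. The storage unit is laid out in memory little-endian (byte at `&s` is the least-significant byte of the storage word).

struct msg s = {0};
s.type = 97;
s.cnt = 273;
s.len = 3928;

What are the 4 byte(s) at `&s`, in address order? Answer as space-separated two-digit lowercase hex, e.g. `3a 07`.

e1 88 80 f5

[0+:7] type=97 & 0x7f = 0x61; word=0x00000061
[7+:13] cnt=273 & 0x1fff = 0x111; word=0x000088e1
[20+:12] len=3928 & 0xfff = 0xf58; word=0xf58088e1
word = 0xf58088e1 → little-endian bytes:
  [0]=0xe1  [1]=0x88  [2]=0x80  [3]=0xf5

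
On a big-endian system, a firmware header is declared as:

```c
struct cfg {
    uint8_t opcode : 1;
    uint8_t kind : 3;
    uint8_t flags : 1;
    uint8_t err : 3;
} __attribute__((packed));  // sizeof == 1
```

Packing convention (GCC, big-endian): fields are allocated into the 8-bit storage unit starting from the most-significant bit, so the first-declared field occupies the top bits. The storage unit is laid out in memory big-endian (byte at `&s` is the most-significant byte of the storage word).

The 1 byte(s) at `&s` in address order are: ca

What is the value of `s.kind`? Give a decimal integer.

[0]=0xca (big-endian) → word 0xca
opcode [7+:1] = (word>>7) & 0x1 = 1
kind [4+:3] = (word>>4) & 0x7 = 4  ←
flags [3+:1] = (word>>3) & 0x1 = 1
err [0+:3] = (word>>0) & 0x7 = 2

4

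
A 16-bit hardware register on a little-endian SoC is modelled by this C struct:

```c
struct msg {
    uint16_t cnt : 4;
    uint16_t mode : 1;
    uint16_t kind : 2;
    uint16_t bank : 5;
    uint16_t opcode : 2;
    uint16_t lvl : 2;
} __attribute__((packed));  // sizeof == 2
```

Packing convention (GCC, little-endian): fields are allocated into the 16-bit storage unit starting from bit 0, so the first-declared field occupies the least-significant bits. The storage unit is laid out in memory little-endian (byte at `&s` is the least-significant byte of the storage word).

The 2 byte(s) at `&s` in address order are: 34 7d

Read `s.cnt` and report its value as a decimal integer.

4

[0]=0x34 [1]=0x7d (little-endian) → word 0x7d34
cnt [0+:4] = (word>>0) & 0xf = 4  ←
mode [4+:1] = (word>>4) & 0x1 = 1
kind [5+:2] = (word>>5) & 0x3 = 1
bank [7+:5] = (word>>7) & 0x1f = 26
opcode [12+:2] = (word>>12) & 0x3 = 3
lvl [14+:2] = (word>>14) & 0x3 = 1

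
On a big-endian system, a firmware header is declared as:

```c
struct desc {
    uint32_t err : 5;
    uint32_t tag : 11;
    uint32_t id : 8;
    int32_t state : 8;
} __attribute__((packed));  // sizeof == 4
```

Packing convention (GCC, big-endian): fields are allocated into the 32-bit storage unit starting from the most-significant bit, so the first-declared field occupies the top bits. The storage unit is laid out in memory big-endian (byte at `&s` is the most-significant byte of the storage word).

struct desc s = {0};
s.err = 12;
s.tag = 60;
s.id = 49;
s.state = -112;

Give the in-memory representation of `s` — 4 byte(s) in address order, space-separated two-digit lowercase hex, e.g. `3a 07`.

err:5 = 12 → 0xc << 27 → word 0x60000000
tag:11 = 60 → 0x3c << 16 → word 0x603c0000
id:8 = 49 → 0x31 << 8 → word 0x603c3100
state:8 = -112 → 0x90 << 0 → word 0x603c3190
word = 0x603c3190 → big-endian bytes:
  [0]=0x60  [1]=0x3c  [2]=0x31  [3]=0x90

60 3c 31 90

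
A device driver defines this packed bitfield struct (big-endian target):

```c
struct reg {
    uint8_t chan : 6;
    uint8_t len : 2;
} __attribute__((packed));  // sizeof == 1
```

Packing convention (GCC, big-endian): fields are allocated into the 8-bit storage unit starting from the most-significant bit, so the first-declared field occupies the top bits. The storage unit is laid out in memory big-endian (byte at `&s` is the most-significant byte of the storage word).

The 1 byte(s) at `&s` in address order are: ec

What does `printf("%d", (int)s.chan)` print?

[0]=0xec (big-endian) → word 0xec
chan:6 @ bit 2 → (0xec>>2)&0x3f = 0x3b  ←
len:2 @ bit 0 → (0xec>>0)&0x3 = 0x0

59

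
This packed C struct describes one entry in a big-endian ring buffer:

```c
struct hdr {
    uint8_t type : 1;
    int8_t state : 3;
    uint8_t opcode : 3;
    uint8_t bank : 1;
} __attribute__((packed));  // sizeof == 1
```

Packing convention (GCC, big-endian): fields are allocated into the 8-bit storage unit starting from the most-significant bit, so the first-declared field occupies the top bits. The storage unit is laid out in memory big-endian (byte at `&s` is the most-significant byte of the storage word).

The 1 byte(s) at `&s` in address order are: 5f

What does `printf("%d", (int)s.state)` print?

[0]=0x5f (big-endian) → word 0x5f
type:1 @ bit 7 → (0x5f>>7)&0x1 = 0x0
state:3 @ bit 4 → (0x5f>>4)&0x7 = 0x5  ←
opcode:3 @ bit 1 → (0x5f>>1)&0x7 = 0x7
bank:1 @ bit 0 → (0x5f>>0)&0x1 = 0x1
state signed 3b, MSB=1: 5 - 8 = -3

-3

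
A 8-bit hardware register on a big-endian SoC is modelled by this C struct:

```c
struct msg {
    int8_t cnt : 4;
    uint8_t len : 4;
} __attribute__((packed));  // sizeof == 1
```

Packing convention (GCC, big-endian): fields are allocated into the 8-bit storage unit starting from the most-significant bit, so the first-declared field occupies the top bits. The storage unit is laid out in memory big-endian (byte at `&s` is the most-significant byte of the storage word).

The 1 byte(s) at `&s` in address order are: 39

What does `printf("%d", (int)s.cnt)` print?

[0]=0x39 (big-endian) → word 0x39
cnt:4 @ bit 4 → (0x39>>4)&0xf = 0x3  ←
len:4 @ bit 0 → (0x39>>0)&0xf = 0x9
cnt signed 4b, MSB=0: value = 3

3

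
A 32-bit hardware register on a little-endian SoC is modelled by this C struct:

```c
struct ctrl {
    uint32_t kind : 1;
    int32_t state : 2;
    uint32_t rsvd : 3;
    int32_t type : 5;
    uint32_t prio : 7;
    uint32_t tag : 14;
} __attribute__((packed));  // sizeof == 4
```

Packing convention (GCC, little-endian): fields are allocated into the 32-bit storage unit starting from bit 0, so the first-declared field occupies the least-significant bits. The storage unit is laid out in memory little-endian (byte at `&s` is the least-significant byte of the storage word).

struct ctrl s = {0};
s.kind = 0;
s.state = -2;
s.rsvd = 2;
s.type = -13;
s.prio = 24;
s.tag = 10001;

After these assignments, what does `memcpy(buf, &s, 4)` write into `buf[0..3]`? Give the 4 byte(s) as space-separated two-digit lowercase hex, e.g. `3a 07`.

kind:1 = 0 → 0x0 << 0 → word 0x00000000
state:2 = -2 → 0x2 << 1 → word 0x00000004
rsvd:3 = 2 → 0x2 << 3 → word 0x00000014
type:5 = -13 → 0x13 << 6 → word 0x000004d4
prio:7 = 24 → 0x18 << 11 → word 0x0000c4d4
tag:14 = 10001 → 0x2711 << 18 → word 0x9c44c4d4
word = 0x9c44c4d4 → little-endian bytes:
  [0]=0xd4  [1]=0xc4  [2]=0x44  [3]=0x9c

d4 c4 44 9c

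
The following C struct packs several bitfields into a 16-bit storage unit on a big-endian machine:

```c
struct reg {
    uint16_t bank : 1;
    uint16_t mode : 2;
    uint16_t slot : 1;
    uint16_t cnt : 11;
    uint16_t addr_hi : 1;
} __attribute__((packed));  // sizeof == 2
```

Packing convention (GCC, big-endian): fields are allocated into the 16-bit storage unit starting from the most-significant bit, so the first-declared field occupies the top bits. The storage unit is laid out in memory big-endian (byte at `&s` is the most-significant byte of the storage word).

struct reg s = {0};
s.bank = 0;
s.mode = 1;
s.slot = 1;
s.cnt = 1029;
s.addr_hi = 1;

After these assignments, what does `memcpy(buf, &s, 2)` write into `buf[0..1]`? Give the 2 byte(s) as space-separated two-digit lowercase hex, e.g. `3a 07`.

38 0b

bank:1 = 0 → 0x0 << 15 → word 0x0000
mode:2 = 1 → 0x1 << 13 → word 0x2000
slot:1 = 1 → 0x1 << 12 → word 0x3000
cnt:11 = 1029 → 0x405 << 1 → word 0x380a
addr_hi:1 = 1 → 0x1 << 0 → word 0x380b
word = 0x380b → big-endian bytes:
  [0]=0x38  [1]=0x0b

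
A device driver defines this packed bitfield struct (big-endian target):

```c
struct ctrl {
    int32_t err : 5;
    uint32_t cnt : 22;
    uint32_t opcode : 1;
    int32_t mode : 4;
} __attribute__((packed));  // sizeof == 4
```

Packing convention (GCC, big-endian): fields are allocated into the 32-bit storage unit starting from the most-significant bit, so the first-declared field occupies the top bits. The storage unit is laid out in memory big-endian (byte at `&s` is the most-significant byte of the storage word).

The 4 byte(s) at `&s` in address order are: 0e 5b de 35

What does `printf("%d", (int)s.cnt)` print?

3333873

[0]=0x0e [1]=0x5b [2]=0xde [3]=0x35 (big-endian) → word 0x0e5bde35
err:5 @ bit 27 → (0x0e5bde35>>27)&0x1f = 0x1
cnt:22 @ bit 5 → (0x0e5bde35>>5)&0x3fffff = 0x32def1  ←
opcode:1 @ bit 4 → (0x0e5bde35>>4)&0x1 = 0x1
mode:4 @ bit 0 → (0x0e5bde35>>0)&0xf = 0x5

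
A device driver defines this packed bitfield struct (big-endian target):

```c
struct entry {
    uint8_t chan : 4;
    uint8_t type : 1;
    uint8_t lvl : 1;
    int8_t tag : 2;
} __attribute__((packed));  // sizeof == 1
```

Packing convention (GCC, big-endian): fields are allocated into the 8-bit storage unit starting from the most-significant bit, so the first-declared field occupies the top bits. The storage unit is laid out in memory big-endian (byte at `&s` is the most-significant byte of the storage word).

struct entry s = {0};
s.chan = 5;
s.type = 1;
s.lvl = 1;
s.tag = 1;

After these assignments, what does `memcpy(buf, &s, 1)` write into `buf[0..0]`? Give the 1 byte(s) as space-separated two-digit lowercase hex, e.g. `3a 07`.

chan:4 = 5 → 0x5 << 4 → word 0x50
type:1 = 1 → 0x1 << 3 → word 0x58
lvl:1 = 1 → 0x1 << 2 → word 0x5c
tag:2 = 1 → 0x1 << 0 → word 0x5d
word = 0x5d → big-endian bytes:
  [0]=0x5d

5d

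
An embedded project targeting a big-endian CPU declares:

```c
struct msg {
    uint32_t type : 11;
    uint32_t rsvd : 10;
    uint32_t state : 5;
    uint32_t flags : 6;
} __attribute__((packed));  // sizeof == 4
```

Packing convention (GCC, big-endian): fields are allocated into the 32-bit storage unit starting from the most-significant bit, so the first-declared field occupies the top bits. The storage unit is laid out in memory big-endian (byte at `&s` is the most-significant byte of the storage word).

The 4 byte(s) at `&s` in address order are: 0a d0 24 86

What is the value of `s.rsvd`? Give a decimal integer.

516

[0]=0x0a [1]=0xd0 [2]=0x24 [3]=0x86 (big-endian) → word 0x0ad02486
type:11 @ bit 21 → (0x0ad02486>>21)&0x7ff = 0x56
rsvd:10 @ bit 11 → (0x0ad02486>>11)&0x3ff = 0x204  ←
state:5 @ bit 6 → (0x0ad02486>>6)&0x1f = 0x12
flags:6 @ bit 0 → (0x0ad02486>>0)&0x3f = 0x6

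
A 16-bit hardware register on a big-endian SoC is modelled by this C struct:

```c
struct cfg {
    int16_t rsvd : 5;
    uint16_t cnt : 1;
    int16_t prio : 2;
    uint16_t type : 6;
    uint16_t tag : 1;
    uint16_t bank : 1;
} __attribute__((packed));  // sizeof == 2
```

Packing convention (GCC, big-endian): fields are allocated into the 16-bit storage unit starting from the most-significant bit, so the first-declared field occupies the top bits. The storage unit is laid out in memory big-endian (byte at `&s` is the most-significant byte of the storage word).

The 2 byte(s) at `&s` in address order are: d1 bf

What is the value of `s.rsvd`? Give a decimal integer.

-6

[0]=0xd1 [1]=0xbf (big-endian) → word 0xd1bf
rsvd [11+:5] = (word>>11) & 0x1f = 26  ←
cnt [10+:1] = (word>>10) & 0x1 = 0
prio [8+:2] = (word>>8) & 0x3 = 1
type [2+:6] = (word>>2) & 0x3f = 47
tag [1+:1] = (word>>1) & 0x1 = 1
bank [0+:1] = (word>>0) & 0x1 = 1
rsvd signed 5b, MSB=1: 26 - 32 = -6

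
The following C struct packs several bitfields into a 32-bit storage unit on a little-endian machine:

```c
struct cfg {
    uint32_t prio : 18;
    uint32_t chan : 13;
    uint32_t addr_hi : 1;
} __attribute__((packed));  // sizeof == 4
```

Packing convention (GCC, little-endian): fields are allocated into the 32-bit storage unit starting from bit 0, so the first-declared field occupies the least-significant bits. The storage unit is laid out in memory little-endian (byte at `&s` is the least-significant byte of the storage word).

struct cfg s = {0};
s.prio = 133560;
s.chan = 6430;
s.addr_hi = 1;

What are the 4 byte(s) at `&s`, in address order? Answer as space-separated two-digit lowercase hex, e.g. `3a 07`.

b8 09 7a e4

prio:18 = 133560 → 0x209b8 << 0 → word 0x000209b8
chan:13 = 6430 → 0x191e << 18 → word 0x647a09b8
addr_hi:1 = 1 → 0x1 << 31 → word 0xe47a09b8
word = 0xe47a09b8 → little-endian bytes:
  [0]=0xb8  [1]=0x09  [2]=0x7a  [3]=0xe4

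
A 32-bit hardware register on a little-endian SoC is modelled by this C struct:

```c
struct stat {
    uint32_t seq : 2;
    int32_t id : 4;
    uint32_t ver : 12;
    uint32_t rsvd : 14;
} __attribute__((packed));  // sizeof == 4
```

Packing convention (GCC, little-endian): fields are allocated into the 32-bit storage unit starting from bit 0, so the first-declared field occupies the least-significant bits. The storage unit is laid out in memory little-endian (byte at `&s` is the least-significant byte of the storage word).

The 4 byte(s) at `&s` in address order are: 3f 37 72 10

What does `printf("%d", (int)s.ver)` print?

2268

[0]=0x3f [1]=0x37 [2]=0x72 [3]=0x10 (little-endian) → word 0x1072373f
seq [0+:2] = (word>>0) & 0x3 = 3
id [2+:4] = (word>>2) & 0xf = 15
ver [6+:12] = (word>>6) & 0xfff = 2268  ←
rsvd [18+:14] = (word>>18) & 0x3fff = 1052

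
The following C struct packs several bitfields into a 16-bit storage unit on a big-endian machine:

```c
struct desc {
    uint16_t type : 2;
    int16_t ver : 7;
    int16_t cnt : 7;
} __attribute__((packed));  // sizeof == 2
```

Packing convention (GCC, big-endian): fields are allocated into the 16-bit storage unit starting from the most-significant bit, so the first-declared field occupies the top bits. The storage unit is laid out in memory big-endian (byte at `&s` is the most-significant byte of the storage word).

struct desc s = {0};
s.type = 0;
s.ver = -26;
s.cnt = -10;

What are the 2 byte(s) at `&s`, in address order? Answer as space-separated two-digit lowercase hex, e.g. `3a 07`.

33 76

type:2 = 0 → 0x0 << 14 → word 0x0000
ver:7 = -26 → 0x66 << 7 → word 0x3300
cnt:7 = -10 → 0x76 << 0 → word 0x3376
word = 0x3376 → big-endian bytes:
  [0]=0x33  [1]=0x76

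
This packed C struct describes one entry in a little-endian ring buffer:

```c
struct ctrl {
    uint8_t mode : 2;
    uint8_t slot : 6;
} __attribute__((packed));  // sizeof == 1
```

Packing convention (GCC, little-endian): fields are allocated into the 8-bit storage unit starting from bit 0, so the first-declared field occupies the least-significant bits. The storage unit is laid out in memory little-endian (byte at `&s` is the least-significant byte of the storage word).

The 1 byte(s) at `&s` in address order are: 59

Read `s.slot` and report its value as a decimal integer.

[0]=0x59 (little-endian) → word 0x59
mode [0+:2] = (word>>0) & 0x3 = 1
slot [2+:6] = (word>>2) & 0x3f = 22  ←

22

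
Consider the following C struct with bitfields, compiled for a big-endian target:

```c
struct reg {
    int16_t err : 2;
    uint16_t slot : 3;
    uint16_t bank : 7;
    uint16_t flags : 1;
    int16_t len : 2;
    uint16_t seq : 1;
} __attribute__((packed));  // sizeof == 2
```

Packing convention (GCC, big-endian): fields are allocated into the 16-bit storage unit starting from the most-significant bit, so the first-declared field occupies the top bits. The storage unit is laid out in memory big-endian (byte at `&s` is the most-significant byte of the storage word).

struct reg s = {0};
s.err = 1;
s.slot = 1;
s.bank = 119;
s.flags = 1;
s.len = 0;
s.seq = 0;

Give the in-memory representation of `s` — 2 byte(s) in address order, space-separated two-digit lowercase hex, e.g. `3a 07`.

4f 78

[14+:2] err=1 & 0x3 = 0x1; word=0x4000
[11+:3] slot=1 & 0x7 = 0x1; word=0x4800
[4+:7] bank=119 & 0x7f = 0x77; word=0x4f70
[3+:1] flags=1 & 0x1 = 0x1; word=0x4f78
[1+:2] len=0 & 0x3 = 0x0; word=0x4f78
[0+:1] seq=0 & 0x1 = 0x0; word=0x4f78
word = 0x4f78 → big-endian bytes:
  [0]=0x4f  [1]=0x78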